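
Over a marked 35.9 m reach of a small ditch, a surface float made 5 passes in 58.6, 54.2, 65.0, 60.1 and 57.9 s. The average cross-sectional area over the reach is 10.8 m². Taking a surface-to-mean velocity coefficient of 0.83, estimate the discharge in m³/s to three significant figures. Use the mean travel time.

t̄ = (58.6 + 54.2 + 65.0 + 60.1 + 57.9) / 5 = 59.16 s
v_surface = L / t̄ = 35.9 / 59.16 = 0.6068 m/s
v_mean = 0.83 × 0.6068 = 0.5037 m/s
Q = A × v_mean = 10.8 × 0.5037 = 5.440 m³/s

5.44 m³/s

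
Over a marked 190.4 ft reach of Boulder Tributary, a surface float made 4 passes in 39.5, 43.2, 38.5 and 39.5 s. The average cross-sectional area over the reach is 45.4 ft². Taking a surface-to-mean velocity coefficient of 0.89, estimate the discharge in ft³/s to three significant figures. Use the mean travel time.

191 ft³/s

t̄ = (39.5 + 43.2 + 38.5 + 39.5) / 4 = 40.175 s
v_surface = L / t̄ = 190.4 / 40.175 = 4.739 ft/s
v_mean = 0.89 × 4.739 = 4.218 ft/s
Q = A × v_mean = 45.4 × 4.218 = 191.5 ft³/s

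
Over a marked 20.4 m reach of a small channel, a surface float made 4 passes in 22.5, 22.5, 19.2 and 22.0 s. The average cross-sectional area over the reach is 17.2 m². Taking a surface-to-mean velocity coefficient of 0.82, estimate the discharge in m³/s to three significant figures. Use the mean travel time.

13.4 m³/s

t̄ = (22.5 + 22.5 + 19.2 + 22.0) / 4 = 21.55 s
v_surface = L / t̄ = 20.4 / 21.55 = 0.9466 m/s
v_mean = 0.82 × 0.9466 = 0.7762 m/s
Q = A × v_mean = 17.2 × 0.7762 = 13.35 m³/s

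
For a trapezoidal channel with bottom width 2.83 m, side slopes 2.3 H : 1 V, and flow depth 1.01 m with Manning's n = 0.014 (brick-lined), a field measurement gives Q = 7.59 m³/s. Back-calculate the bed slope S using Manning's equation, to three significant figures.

A = (b + z·y)·y = (2.83 + 2.3×1.01)×1.01 = 5.205 m²
P = b + 2y√(1+z²) = 2.83 + 2×1.01×√(1+2.3²) = 7.896 m
R = A/P = 5.205/7.896 = 0.6591 m
S = (Q·n / (1·A·R^(2/3)))² = (7.59×0.014 / (1×5.205×0.7574))² = 0.0007267

0.000727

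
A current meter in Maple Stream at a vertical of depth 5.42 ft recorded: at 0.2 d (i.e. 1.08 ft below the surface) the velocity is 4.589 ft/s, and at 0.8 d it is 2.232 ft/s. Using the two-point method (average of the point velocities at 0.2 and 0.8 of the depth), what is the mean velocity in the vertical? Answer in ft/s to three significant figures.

v̄ = (4.589 + 2.232) / 2 = 3.411 ft/s

3.41 ft/s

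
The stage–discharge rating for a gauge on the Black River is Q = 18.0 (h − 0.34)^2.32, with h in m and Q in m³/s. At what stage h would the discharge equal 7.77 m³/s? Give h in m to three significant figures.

1.04 m

h − h₀ = (Q/C)^(1/b) = (7.77/18.0)^(1/2.32) = 0.6962 m
h = 0.34 + 0.6962 = 1.036 m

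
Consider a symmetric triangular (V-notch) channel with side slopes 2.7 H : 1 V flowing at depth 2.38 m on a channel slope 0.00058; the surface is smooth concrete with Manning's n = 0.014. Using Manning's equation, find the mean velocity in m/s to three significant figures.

A = z·y² = 2.7×2.38² = 15.29 m²
P = 2y√(1+z²) = 2×2.38×√(1+2.7²) = 13.71 m
R = A/P = 15.29/13.71 = 1.116 m
Q = (1/n)·A·R^(2/3)·S^(1/2) = (1/0.014) × 15.29 × 1.116^(2/3) × 0.00058^(1/2) = 28.30 m³/s
V = Q/A = 28.30/15.29 = 1.851 m/s

1.85 m/s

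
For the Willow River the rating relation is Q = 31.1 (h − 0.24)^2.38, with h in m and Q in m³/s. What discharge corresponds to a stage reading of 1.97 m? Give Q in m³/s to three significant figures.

115 m³/s

Q = 31.1 × (1.97 − 0.24)^2.38 = 31.1 × 1.73^2.38 = 114.6 m³/s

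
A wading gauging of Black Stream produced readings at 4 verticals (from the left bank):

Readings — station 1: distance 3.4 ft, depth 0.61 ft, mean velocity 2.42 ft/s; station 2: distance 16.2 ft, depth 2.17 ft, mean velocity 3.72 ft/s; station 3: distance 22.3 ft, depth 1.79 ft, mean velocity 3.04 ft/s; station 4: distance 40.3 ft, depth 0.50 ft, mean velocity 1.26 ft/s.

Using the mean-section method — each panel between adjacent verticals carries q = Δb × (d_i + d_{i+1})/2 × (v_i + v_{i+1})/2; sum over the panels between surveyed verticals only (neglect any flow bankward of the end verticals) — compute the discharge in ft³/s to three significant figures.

140 ft³/s

Panel 1-2: Δb = 12.8 ft, d̄ = (0.61+2.17)/2 = 1.39, v̄ = (2.42+3.72)/2 = 3.07 → q = 12.8×1.39×3.07 = 54.62 ft³/s
Panel 2-3: Δb = 6.1 ft, d̄ = (2.17+1.79)/2 = 1.98, v̄ = (3.72+3.04)/2 = 3.38 → q = 6.1×1.98×3.38 = 40.82 ft³/s
Panel 3-4: Δb = 18 ft, d̄ = (1.79+0.50)/2 = 1.145, v̄ = (3.04+1.26)/2 = 2.15 → q = 18×1.145×2.15 = 44.31 ft³/s
Q = Σ q = 139.8 ft³/s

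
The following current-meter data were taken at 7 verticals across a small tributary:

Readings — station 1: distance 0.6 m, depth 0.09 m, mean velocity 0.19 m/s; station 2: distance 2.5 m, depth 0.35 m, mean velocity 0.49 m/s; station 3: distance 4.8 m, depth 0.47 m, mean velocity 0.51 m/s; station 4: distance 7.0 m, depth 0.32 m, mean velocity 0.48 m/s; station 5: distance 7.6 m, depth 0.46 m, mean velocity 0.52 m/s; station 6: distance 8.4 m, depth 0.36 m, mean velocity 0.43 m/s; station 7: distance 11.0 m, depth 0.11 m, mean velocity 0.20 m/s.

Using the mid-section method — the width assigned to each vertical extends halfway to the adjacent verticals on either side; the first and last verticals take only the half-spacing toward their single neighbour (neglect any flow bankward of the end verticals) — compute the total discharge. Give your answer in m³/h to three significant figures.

w_1 = (2.5 − 0.6)/2 = 0.95 m; q_1 = 0.19 × 0.09 × 0.95 = 0.01625 m³/s
w_2 = (4.8 − 0.6)/2 = 2.1 m; q_2 = 0.49 × 0.35 × 2.1 = 0.3602 m³/s
w_3 = (7.0 − 2.5)/2 = 2.25 m; q_3 = 0.51 × 0.47 × 2.25 = 0.5393 m³/s
w_4 = (7.6 − 4.8)/2 = 1.4 m; q_4 = 0.48 × 0.32 × 1.4 = 0.2150 m³/s
w_5 = (8.4 − 7.0)/2 = 0.7 m; q_5 = 0.52 × 0.46 × 0.7 = 0.1674 m³/s
w_6 = (11.0 − 7.6)/2 = 1.7 m; q_6 = 0.43 × 0.36 × 1.7 = 0.2632 m³/s
w_7 = (11.0 − 8.4)/2 = 1.3 m; q_7 = 0.20 × 0.11 × 1.3 = 0.02860 m³/s
Q = Σ qᵢ = 1.590 m³/s
= 1.590 × 3600 = 5724 m³/h

5720 m³/h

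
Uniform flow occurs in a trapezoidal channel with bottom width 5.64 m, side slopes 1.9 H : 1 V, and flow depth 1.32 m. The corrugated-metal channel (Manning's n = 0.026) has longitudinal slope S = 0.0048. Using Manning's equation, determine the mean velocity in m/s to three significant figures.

A = (b + z·y)·y = (5.64 + 1.9×1.32)×1.32 = 10.76 m²
P = b + 2y√(1+z²) = 5.64 + 2×1.32×√(1+1.9²) = 11.31 m
R = A/P = 10.76/11.31 = 0.9511 m
Q = (1/n)·A·R^(2/3)·S^(1/2) = (1/0.026) × 10.76 × 0.9511^(2/3) × 0.0048^(1/2) = 27.72 m³/s
V = Q/A = 27.72/10.76 = 2.577 m/s

2.58 m/s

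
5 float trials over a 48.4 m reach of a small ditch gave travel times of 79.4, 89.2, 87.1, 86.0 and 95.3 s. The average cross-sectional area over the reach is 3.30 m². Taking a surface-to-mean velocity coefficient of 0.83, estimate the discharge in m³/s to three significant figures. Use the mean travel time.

1.52 m³/s

t̄ = (79.4 + 89.2 + 87.1 + 86.0 + 95.3) / 5 = 87.4 s
v_surface = L / t̄ = 48.4 / 87.4 = 0.5538 m/s
v_mean = 0.83 × 0.5538 = 0.4596 m/s
Q = A × v_mean = 3.30 × 0.4596 = 1.517 m³/s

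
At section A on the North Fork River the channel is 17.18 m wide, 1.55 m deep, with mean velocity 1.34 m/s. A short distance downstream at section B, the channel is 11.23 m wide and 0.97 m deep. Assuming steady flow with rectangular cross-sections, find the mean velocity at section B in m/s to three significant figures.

3.28 m/s

Q = A₁V₁ = (17.18×1.55) × 1.34 = 35.68 m³/s
A₂ = 11.23 × 0.97 = 10.89 m²
V₂ = Q/A₂ = 35.68/10.89 = 3.276 m/s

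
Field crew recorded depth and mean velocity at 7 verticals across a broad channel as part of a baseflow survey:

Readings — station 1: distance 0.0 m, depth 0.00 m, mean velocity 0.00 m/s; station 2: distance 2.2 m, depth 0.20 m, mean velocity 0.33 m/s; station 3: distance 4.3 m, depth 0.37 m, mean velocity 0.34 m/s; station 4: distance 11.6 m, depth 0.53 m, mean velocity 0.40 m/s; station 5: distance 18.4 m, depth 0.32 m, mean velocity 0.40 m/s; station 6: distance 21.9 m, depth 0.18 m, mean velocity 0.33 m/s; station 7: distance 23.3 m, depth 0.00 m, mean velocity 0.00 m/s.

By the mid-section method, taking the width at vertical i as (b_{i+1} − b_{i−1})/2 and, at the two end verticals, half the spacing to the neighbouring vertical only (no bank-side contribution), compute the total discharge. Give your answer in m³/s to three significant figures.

3.03 m³/s

w_2 = (4.3 − 0.0)/2 = 2.15 m; q_2 = 0.33 × 0.20 × 2.15 = 0.1419 m³/s
w_3 = (11.6 − 2.2)/2 = 4.7 m; q_3 = 0.34 × 0.37 × 4.7 = 0.5913 m³/s
w_4 = (18.4 − 4.3)/2 = 7.05 m; q_4 = 0.40 × 0.53 × 7.05 = 1.495 m³/s
w_5 = (21.9 − 11.6)/2 = 5.15 m; q_5 = 0.40 × 0.32 × 5.15 = 0.6592 m³/s
w_6 = (23.3 − 18.4)/2 = 2.45 m; q_6 = 0.33 × 0.18 × 2.45 = 0.1455 m³/s
Stations 1, 7 contribute zero (depth or velocity is 0).
Q = Σ qᵢ = 3.032 m³/s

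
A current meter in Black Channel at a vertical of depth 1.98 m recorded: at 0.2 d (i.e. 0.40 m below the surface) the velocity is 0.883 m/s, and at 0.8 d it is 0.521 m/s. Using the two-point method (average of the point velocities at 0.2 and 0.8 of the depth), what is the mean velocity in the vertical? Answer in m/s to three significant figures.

0.702 m/s

v̄ = (0.883 + 0.521) / 2 = 0.7020 m/s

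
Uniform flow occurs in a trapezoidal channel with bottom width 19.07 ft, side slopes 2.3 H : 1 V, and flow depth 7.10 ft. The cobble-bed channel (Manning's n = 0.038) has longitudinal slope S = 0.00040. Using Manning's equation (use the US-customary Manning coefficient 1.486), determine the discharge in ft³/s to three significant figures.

543 ft³/s

A = (b + z·y)·y = (19.07 + 2.3×7.10)×7.10 = 251.3 ft²
P = b + 2y√(1+z²) = 19.07 + 2×7.10×√(1+2.3²) = 54.68 ft
R = A/P = 251.3/54.68 = 4.596 ft
Q = (1.486/n)·A·R^(2/3)·S^(1/2) = (1.486/0.038) × 251.3 × 4.596^(2/3) × 0.00040^(1/2) = 543.4 ft³/s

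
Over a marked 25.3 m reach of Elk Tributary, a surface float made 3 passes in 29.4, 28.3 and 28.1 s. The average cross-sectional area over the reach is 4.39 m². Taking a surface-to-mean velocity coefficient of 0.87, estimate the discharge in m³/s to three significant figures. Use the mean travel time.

t̄ = (29.4 + 28.3 + 28.1) / 3 = 28.6 s
v_surface = L / t̄ = 25.3 / 28.6 = 0.8846 m/s
v_mean = 0.87 × 0.8846 = 0.7696 m/s
Q = A × v_mean = 4.39 × 0.7696 = 3.379 m³/s

3.38 m³/s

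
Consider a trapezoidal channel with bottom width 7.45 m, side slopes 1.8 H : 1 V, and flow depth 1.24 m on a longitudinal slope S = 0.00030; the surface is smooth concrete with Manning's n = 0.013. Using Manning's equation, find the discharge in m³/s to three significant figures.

A = (b + z·y)·y = (7.45 + 1.8×1.24)×1.24 = 12.01 m²
P = b + 2y√(1+z²) = 7.45 + 2×1.24×√(1+1.8²) = 12.56 m
R = A/P = 12.01/12.56 = 0.9561 m
Q = (1/n)·A·R^(2/3)·S^(1/2) = (1/0.013) × 12.01 × 0.9561^(2/3) × 0.00030^(1/2) = 15.52 m³/s

15.5 m³/s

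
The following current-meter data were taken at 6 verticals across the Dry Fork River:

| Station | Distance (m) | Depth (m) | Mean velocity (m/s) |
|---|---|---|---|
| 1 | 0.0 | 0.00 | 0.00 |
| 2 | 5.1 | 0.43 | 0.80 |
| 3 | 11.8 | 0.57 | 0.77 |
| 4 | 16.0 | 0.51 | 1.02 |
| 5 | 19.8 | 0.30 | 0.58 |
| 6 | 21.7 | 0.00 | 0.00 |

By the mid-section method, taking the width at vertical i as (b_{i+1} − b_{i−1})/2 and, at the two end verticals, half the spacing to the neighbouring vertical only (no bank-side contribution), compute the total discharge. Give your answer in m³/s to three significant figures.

7.00 m³/s

w_2 = (11.8 − 0.0)/2 = 5.9 m; q_2 = 0.80 × 0.43 × 5.9 = 2.030 m³/s
w_3 = (16.0 − 5.1)/2 = 5.45 m; q_3 = 0.77 × 0.57 × 5.45 = 2.392 m³/s
w_4 = (19.8 − 11.8)/2 = 4 m; q_4 = 1.02 × 0.51 × 4 = 2.081 m³/s
w_5 = (21.7 − 16.0)/2 = 2.85 m; q_5 = 0.58 × 0.30 × 2.85 = 0.4959 m³/s
Stations 1, 6 contribute zero (depth or velocity is 0).
Q = Σ qᵢ = 6.998 m³/s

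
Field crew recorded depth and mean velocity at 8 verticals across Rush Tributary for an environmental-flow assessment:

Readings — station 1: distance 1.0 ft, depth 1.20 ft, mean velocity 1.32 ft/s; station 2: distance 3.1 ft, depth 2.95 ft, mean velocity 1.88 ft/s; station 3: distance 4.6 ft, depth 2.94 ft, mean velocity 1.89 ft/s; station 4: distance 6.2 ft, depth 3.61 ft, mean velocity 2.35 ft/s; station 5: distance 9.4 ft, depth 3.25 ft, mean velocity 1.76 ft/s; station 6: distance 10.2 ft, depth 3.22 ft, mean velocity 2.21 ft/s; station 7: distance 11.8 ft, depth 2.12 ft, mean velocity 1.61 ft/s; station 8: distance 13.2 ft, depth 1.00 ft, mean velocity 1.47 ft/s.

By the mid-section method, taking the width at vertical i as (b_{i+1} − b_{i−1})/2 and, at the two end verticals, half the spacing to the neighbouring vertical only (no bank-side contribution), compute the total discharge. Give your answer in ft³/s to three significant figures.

66.7 ft³/s

w_1 = (3.1 − 1.0)/2 = 1.05 ft; q_1 = 1.32 × 1.20 × 1.05 = 1.663 ft³/s
w_2 = (4.6 − 1.0)/2 = 1.8 ft; q_2 = 1.88 × 2.95 × 1.8 = 9.983 ft³/s
w_3 = (6.2 − 3.1)/2 = 1.55 ft; q_3 = 1.89 × 2.94 × 1.55 = 8.613 ft³/s
w_4 = (9.4 − 4.6)/2 = 2.4 ft; q_4 = 2.35 × 3.61 × 2.4 = 20.36 ft³/s
w_5 = (10.2 − 6.2)/2 = 2 ft; q_5 = 1.76 × 3.25 × 2 = 11.44 ft³/s
w_6 = (11.8 − 9.4)/2 = 1.2 ft; q_6 = 2.21 × 3.22 × 1.2 = 8.539 ft³/s
w_7 = (13.2 − 10.2)/2 = 1.5 ft; q_7 = 1.61 × 2.12 × 1.5 = 5.120 ft³/s
w_8 = (13.2 − 11.8)/2 = 0.7 ft; q_8 = 1.47 × 1.00 × 0.7 = 1.029 ft³/s
Q = Σ qᵢ = 66.75 ft³/s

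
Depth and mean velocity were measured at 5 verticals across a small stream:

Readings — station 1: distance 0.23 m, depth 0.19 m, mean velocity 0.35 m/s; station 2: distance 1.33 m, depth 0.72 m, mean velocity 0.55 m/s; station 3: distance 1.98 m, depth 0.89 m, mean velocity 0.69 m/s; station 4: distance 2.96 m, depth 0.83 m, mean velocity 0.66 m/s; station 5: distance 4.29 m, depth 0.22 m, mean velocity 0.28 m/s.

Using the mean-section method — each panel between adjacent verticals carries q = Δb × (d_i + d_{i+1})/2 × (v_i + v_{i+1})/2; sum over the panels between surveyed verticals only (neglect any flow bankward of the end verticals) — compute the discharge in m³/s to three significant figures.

Panel 1-2: Δb = 1.1 m, d̄ = (0.19+0.72)/2 = 0.455, v̄ = (0.35+0.55)/2 = 0.45 → q = 1.1×0.455×0.45 = 0.2252 m³/s
Panel 2-3: Δb = 0.65 m, d̄ = (0.72+0.89)/2 = 0.805, v̄ = (0.55+0.69)/2 = 0.62 → q = 0.65×0.805×0.62 = 0.3244 m³/s
Panel 3-4: Δb = 0.98 m, d̄ = (0.89+0.83)/2 = 0.86, v̄ = (0.69+0.66)/2 = 0.675 → q = 0.98×0.86×0.675 = 0.5689 m³/s
Panel 4-5: Δb = 1.33 m, d̄ = (0.83+0.22)/2 = 0.525, v̄ = (0.66+0.28)/2 = 0.47 → q = 1.33×0.525×0.47 = 0.3282 m³/s
Q = Σ q = 1.447 m³/s

1.45 m³/s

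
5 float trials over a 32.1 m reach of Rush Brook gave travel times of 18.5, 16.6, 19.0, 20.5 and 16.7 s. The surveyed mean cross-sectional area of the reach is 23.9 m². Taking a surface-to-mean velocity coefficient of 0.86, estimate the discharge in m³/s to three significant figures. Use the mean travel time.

36.1 m³/s

t̄ = (18.5 + 16.6 + 19.0 + 20.5 + 16.7) / 5 = 18.26 s
v_surface = L / t̄ = 32.1 / 18.26 = 1.758 m/s
v_mean = 0.86 × 1.758 = 1.512 m/s
Q = A × v_mean = 23.9 × 1.512 = 36.13 m³/s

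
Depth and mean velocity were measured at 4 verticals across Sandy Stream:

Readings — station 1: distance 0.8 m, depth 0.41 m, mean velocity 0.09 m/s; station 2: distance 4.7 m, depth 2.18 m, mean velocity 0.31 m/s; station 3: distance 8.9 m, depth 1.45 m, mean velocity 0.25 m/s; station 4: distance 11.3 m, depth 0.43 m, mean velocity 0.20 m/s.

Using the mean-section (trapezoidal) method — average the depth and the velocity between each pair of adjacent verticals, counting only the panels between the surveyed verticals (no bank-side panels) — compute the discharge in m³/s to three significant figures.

3.65 m³/s

Panel 1-2: Δb = 3.9 m, d̄ = (0.41+2.18)/2 = 1.295, v̄ = (0.09+0.31)/2 = 0.2 → q = 3.9×1.295×0.2 = 1.010 m³/s
Panel 2-3: Δb = 4.2 m, d̄ = (2.18+1.45)/2 = 1.815, v̄ = (0.31+0.25)/2 = 0.28 → q = 4.2×1.815×0.28 = 2.134 m³/s
Panel 3-4: Δb = 2.4 m, d̄ = (1.45+0.43)/2 = 0.94, v̄ = (0.25+0.20)/2 = 0.225 → q = 2.4×0.94×0.225 = 0.5076 m³/s
Q = Σ q = 3.652 m³/s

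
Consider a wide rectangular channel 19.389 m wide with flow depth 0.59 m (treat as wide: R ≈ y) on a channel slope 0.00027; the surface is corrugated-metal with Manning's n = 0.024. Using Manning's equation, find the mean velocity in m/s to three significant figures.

A = b·y = 19.389 × 0.59 = 11.44 m²
Wide channel: R ≈ y = 0.59 m
Q = (1/n)·A·R^(2/3)·S^(1/2) = (1/0.024) × 11.44 × 0.5900^(2/3) × 0.00027^(1/2) = 5.510 m³/s
V = Q/A = 5.510/11.44 = 0.4816 m/s

0.482 m/s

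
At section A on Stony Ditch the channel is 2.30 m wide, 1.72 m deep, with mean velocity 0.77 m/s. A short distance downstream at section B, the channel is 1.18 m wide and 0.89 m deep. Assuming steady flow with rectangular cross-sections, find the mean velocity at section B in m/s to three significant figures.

Q = A₁V₁ = (2.30×1.72) × 0.77 = 3.046 m³/s
A₂ = 1.18 × 0.89 = 1.050 m²
V₂ = Q/A₂ = 3.046/1.050 = 2.901 m/s

2.90 m/s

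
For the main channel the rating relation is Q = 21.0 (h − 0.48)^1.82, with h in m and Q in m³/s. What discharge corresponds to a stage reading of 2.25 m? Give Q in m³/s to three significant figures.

59.4 m³/s

Q = 21.0 × (2.25 − 0.48)^1.82 = 21.0 × 1.77^1.82 = 59.37 m³/s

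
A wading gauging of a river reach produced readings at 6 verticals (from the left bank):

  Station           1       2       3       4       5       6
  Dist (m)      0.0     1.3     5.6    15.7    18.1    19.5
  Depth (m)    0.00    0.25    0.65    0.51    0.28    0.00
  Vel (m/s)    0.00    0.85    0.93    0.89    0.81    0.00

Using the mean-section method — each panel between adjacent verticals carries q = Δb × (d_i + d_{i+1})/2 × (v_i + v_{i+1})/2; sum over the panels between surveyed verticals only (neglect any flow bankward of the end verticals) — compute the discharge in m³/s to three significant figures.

Panel 1-2: Δb = 1.3 m, d̄ = (0.00+0.25)/2 = 0.125, v̄ = (0.00+0.85)/2 = 0.425 → q = 1.3×0.125×0.425 = 0.06906 m³/s
Panel 2-3: Δb = 4.3 m, d̄ = (0.25+0.65)/2 = 0.45, v̄ = (0.85+0.93)/2 = 0.89 → q = 4.3×0.45×0.89 = 1.722 m³/s
Panel 3-4: Δb = 10.1 m, d̄ = (0.65+0.51)/2 = 0.58, v̄ = (0.93+0.89)/2 = 0.91 → q = 10.1×0.58×0.91 = 5.331 m³/s
Panel 4-5: Δb = 2.4 m, d̄ = (0.51+0.28)/2 = 0.395, v̄ = (0.89+0.81)/2 = 0.85 → q = 2.4×0.395×0.85 = 0.8058 m³/s
Panel 5-6: Δb = 1.4 m, d̄ = (0.28+0.00)/2 = 0.14, v̄ = (0.81+0.00)/2 = 0.405 → q = 1.4×0.14×0.405 = 0.07938 m³/s
Q = Σ q = 8.007 m³/s

8.01 m³/s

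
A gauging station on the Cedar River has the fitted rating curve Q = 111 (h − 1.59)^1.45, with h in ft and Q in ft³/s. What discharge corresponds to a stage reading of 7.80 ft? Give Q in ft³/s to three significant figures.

1570 ft³/s

Q = 111 × (7.80 − 1.59)^1.45 = 111 × 6.21^1.45 = 1568 ft³/s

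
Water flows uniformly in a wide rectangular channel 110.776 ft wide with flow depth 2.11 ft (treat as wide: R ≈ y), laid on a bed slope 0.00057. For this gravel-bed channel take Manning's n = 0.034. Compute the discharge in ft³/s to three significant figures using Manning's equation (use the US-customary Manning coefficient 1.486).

401 ft³/s

A = b·y = 110.776 × 2.11 = 233.7 ft²
Wide channel: R ≈ y = 2.11 ft
Q = (1.486/n)·A·R^(2/3)·S^(1/2) = (1.486/0.034) × 233.7 × 2.110^(2/3) × 0.00057^(1/2) = 401.2 ft³/s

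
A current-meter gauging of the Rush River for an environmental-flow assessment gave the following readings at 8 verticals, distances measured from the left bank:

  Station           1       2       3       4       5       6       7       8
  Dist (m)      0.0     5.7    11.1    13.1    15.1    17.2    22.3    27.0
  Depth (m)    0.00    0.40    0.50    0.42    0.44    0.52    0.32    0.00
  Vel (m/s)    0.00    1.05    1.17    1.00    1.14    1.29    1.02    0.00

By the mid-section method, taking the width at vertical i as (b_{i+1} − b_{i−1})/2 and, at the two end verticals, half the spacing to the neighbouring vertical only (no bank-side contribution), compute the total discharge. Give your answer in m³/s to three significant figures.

10.4 m³/s

w_2 = (11.1 − 0.0)/2 = 5.55 m; q_2 = 1.05 × 0.40 × 5.55 = 2.331 m³/s
w_3 = (13.1 − 5.7)/2 = 3.7 m; q_3 = 1.17 × 0.50 × 3.7 = 2.165 m³/s
w_4 = (15.1 − 11.1)/2 = 2 m; q_4 = 1.00 × 0.42 × 2 = 0.8400 m³/s
w_5 = (17.2 − 13.1)/2 = 2.05 m; q_5 = 1.14 × 0.44 × 2.05 = 1.028 m³/s
w_6 = (22.3 − 15.1)/2 = 3.6 m; q_6 = 1.29 × 0.52 × 3.6 = 2.415 m³/s
w_7 = (27.0 − 17.2)/2 = 4.9 m; q_7 = 1.02 × 0.32 × 4.9 = 1.599 m³/s
Stations 1, 8 contribute zero (depth or velocity is 0).
Q = Σ qᵢ = 10.38 m³/s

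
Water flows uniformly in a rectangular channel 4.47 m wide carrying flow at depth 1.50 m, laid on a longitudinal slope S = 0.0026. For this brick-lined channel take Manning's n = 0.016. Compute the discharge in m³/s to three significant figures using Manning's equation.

A = b·y = 4.47 × 1.50 = 6.705 m²
P = b + 2y = 4.47 + 2×1.50 = 7.470 m
R = A/P = 6.705/7.470 = 0.8976 m
Q = (1/n)·A·R^(2/3)·S^(1/2) = (1/0.016) × 6.705 × 0.8976^(2/3) × 0.0026^(1/2) = 19.88 m³/s

19.9 m³/s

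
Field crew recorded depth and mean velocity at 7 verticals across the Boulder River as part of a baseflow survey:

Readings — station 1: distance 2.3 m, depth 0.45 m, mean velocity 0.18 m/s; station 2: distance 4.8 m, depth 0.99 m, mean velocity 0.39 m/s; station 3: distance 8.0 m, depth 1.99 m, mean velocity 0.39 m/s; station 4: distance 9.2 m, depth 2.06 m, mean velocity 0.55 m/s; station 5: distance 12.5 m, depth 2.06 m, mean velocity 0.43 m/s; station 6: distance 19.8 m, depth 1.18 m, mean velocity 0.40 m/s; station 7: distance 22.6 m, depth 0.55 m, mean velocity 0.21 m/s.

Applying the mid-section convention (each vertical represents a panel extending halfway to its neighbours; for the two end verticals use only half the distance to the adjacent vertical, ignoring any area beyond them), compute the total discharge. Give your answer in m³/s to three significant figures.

12.7 m³/s

w_1 = (4.8 − 2.3)/2 = 1.25 m; q_1 = 0.18 × 0.45 × 1.25 = 0.1013 m³/s
w_2 = (8.0 − 2.3)/2 = 2.85 m; q_2 = 0.39 × 0.99 × 2.85 = 1.100 m³/s
w_3 = (9.2 − 4.8)/2 = 2.2 m; q_3 = 0.39 × 1.99 × 2.2 = 1.707 m³/s
w_4 = (12.5 − 8.0)/2 = 2.25 m; q_4 = 0.55 × 2.06 × 2.25 = 2.549 m³/s
w_5 = (19.8 − 9.2)/2 = 5.3 m; q_5 = 0.43 × 2.06 × 5.3 = 4.695 m³/s
w_6 = (22.6 − 12.5)/2 = 5.05 m; q_6 = 0.40 × 1.18 × 5.05 = 2.384 m³/s
w_7 = (22.6 − 19.8)/2 = 1.4 m; q_7 = 0.21 × 0.55 × 1.4 = 0.1617 m³/s
Q = Σ qᵢ = 12.70 m³/s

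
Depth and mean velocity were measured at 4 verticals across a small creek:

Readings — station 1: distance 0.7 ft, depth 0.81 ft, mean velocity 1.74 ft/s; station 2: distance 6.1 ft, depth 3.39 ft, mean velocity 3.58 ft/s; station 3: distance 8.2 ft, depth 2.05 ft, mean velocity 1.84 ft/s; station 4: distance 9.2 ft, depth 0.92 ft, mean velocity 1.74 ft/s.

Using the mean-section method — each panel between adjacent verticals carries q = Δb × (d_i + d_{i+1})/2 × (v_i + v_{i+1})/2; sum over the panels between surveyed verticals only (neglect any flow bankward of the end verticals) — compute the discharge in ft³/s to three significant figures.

Panel 1-2: Δb = 5.4 ft, d̄ = (0.81+3.39)/2 = 2.1, v̄ = (1.74+3.58)/2 = 2.66 → q = 5.4×2.1×2.66 = 30.16 ft³/s
Panel 2-3: Δb = 2.1 ft, d̄ = (3.39+2.05)/2 = 2.72, v̄ = (3.58+1.84)/2 = 2.71 → q = 2.1×2.72×2.71 = 15.48 ft³/s
Panel 3-4: Δb = 1 ft, d̄ = (2.05+0.92)/2 = 1.485, v̄ = (1.84+1.74)/2 = 1.79 → q = 1×1.485×1.79 = 2.658 ft³/s
Q = Σ q = 48.30 ft³/s

48.3 ft³/s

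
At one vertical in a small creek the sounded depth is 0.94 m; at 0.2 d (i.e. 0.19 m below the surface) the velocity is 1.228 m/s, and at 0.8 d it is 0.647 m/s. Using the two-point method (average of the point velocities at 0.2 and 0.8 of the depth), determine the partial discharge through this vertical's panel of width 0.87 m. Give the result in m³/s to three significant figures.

v̄ = (1.228 + 0.647) / 2 = 0.9375 m/s
q = v̄ × d × w = 0.9375 × 0.94 × 0.87 = 0.7667 m³/s

0.767 m³/s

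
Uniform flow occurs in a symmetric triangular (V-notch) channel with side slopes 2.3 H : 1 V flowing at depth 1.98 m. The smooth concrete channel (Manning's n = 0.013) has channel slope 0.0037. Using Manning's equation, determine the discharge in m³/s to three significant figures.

39.6 m³/s

A = z·y² = 2.3×1.98² = 9.017 m²
P = 2y√(1+z²) = 2×1.98×√(1+2.3²) = 9.932 m
R = A/P = 9.017/9.932 = 0.9079 m
Q = (1/n)·A·R^(2/3)·S^(1/2) = (1/0.013) × 9.017 × 0.9079^(2/3) × 0.0037^(1/2) = 39.56 m³/s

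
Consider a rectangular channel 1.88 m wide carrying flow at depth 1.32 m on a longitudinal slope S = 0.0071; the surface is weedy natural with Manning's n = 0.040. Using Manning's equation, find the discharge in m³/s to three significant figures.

A = b·y = 1.88 × 1.32 = 2.482 m²
P = b + 2y = 1.88 + 2×1.32 = 4.520 m
R = A/P = 2.482/4.520 = 0.5490 m
Q = (1/n)·A·R^(2/3)·S^(1/2) = (1/0.040) × 2.482 × 0.5490^(2/3) × 0.0071^(1/2) = 3.505 m³/s

3.51 m³/s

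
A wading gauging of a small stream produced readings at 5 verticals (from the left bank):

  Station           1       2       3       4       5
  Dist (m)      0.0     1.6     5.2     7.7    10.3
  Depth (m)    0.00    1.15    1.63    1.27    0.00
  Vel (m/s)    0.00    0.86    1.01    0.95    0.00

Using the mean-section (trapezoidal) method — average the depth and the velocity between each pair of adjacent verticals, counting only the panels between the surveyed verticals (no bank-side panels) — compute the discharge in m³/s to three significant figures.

9.41 m³/s

Panel 1-2: Δb = 1.6 m, d̄ = (0.00+1.15)/2 = 0.575, v̄ = (0.00+0.86)/2 = 0.43 → q = 1.6×0.575×0.43 = 0.3956 m³/s
Panel 2-3: Δb = 3.6 m, d̄ = (1.15+1.63)/2 = 1.39, v̄ = (0.86+1.01)/2 = 0.935 → q = 3.6×1.39×0.935 = 4.679 m³/s
Panel 3-4: Δb = 2.5 m, d̄ = (1.63+1.27)/2 = 1.45, v̄ = (1.01+0.95)/2 = 0.98 → q = 2.5×1.45×0.98 = 3.553 m³/s
Panel 4-5: Δb = 2.6 m, d̄ = (1.27+0.00)/2 = 0.635, v̄ = (0.95+0.00)/2 = 0.475 → q = 2.6×0.635×0.475 = 0.7842 m³/s
Q = Σ q = 9.411 m³/s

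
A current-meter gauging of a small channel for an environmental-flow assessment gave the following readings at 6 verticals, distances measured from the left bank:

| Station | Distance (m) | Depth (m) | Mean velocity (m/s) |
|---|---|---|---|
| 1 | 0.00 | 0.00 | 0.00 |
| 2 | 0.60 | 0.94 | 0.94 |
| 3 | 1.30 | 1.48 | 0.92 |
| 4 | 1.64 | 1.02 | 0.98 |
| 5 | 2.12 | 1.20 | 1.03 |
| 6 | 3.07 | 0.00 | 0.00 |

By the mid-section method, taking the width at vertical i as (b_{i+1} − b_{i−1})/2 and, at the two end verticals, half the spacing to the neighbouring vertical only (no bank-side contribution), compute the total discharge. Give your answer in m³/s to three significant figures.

2.58 m³/s

w_2 = (1.30 − 0.00)/2 = 0.65 m; q_2 = 0.94 × 0.94 × 0.65 = 0.5743 m³/s
w_3 = (1.64 − 0.60)/2 = 0.52 m; q_3 = 0.92 × 1.48 × 0.52 = 0.7080 m³/s
w_4 = (2.12 − 1.30)/2 = 0.41 m; q_4 = 0.98 × 1.02 × 0.41 = 0.4098 m³/s
w_5 = (3.07 − 1.64)/2 = 0.715 m; q_5 = 1.03 × 1.20 × 0.715 = 0.8837 m³/s
Stations 1, 6 contribute zero (depth or velocity is 0).
Q = Σ qᵢ = 2.576 m³/s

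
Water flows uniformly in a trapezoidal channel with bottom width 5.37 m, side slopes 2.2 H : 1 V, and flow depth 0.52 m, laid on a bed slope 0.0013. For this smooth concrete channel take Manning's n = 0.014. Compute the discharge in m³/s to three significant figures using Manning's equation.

4.97 m³/s

A = (b + z·y)·y = (5.37 + 2.2×0.52)×0.52 = 3.387 m²
P = b + 2y√(1+z²) = 5.37 + 2×0.52×√(1+2.2²) = 7.883 m
R = A/P = 3.387/7.883 = 0.4297 m
Q = (1/n)·A·R^(2/3)·S^(1/2) = (1/0.014) × 3.387 × 0.4297^(2/3) × 0.0013^(1/2) = 4.967 m³/s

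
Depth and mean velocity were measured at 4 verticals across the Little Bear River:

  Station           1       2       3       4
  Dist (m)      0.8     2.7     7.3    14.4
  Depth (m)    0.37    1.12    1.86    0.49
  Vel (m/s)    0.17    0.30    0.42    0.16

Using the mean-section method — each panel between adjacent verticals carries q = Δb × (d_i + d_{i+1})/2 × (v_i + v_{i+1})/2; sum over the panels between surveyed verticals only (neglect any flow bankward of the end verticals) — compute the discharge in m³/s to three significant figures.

5.22 m³/s

Panel 1-2: Δb = 1.9 m, d̄ = (0.37+1.12)/2 = 0.745, v̄ = (0.17+0.30)/2 = 0.235 → q = 1.9×0.745×0.235 = 0.3326 m³/s
Panel 2-3: Δb = 4.6 m, d̄ = (1.12+1.86)/2 = 1.49, v̄ = (0.30+0.42)/2 = 0.36 → q = 4.6×1.49×0.36 = 2.467 m³/s
Panel 3-4: Δb = 7.1 m, d̄ = (1.86+0.49)/2 = 1.175, v̄ = (0.42+0.16)/2 = 0.29 → q = 7.1×1.175×0.29 = 2.419 m³/s
Q = Σ q = 5.219 m³/s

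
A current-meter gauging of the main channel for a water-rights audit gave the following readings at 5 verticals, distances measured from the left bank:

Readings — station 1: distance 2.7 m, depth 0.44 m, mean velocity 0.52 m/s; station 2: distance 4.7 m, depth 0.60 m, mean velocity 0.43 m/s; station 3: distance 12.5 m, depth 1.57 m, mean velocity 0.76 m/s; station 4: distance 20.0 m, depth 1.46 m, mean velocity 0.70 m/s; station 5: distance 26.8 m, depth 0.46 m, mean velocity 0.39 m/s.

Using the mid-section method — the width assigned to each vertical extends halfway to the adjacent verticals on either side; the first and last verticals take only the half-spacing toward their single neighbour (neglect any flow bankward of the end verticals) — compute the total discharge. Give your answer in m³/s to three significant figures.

w_1 = (4.7 − 2.7)/2 = 1 m; q_1 = 0.52 × 0.44 × 1 = 0.2288 m³/s
w_2 = (12.5 − 2.7)/2 = 4.9 m; q_2 = 0.43 × 0.60 × 4.9 = 1.264 m³/s
w_3 = (20.0 − 4.7)/2 = 7.65 m; q_3 = 0.76 × 1.57 × 7.65 = 9.128 m³/s
w_4 = (26.8 − 12.5)/2 = 7.15 m; q_4 = 0.70 × 1.46 × 7.15 = 7.307 m³/s
w_5 = (26.8 − 20.0)/2 = 3.4 m; q_5 = 0.39 × 0.46 × 3.4 = 0.6100 m³/s
Q = Σ qᵢ = 18.54 m³/s

18.5 m³/s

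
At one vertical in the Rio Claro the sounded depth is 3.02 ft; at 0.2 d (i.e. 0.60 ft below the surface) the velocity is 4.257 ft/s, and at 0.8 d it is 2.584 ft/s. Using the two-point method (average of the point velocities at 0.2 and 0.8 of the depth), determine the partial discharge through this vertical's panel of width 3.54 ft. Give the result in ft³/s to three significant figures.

36.6 ft³/s

v̄ = (4.257 + 2.584) / 2 = 3.421 ft/s
q = v̄ × d × w = 3.421 × 3.02 × 3.54 = 36.57 ft³/s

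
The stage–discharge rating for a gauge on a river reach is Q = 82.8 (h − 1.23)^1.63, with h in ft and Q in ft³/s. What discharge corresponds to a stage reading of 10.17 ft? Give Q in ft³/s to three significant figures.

Q = 82.8 × (10.17 − 1.23)^1.63 = 82.8 × 8.94^1.63 = 2942 ft³/s

2940 ft³/s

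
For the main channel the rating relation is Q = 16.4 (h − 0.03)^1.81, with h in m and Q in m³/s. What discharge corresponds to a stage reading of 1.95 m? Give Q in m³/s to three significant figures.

53.4 m³/s

Q = 16.4 × (1.95 − 0.03)^1.81 = 16.4 × 1.92^1.81 = 53.41 m³/s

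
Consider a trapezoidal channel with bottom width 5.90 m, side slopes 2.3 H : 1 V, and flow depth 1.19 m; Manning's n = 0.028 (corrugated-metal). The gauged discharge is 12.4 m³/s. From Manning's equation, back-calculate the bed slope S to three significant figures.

A = (b + z·y)·y = (5.90 + 2.3×1.19)×1.19 = 10.28 m²
P = b + 2y√(1+z²) = 5.90 + 2×1.19×√(1+2.3²) = 11.87 m
R = A/P = 10.28/11.87 = 0.8660 m
S = (Q·n / (1·A·R^(2/3)))² = (12.4×0.028 / (1×10.28×0.9085))² = 0.001383

0.00138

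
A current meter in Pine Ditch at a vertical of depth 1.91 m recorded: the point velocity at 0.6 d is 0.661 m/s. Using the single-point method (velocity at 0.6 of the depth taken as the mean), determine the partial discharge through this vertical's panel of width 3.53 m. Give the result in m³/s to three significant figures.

4.46 m³/s

v̄ = v₀.₆ = 0.661 m/s
q = v̄ × d × w = 0.6610 × 1.91 × 3.53 = 4.457 m³/s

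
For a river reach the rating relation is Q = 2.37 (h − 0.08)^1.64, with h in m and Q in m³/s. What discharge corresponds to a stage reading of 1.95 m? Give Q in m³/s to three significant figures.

6.62 m³/s

Q = 2.37 × (1.95 − 0.08)^1.64 = 2.37 × 1.87^1.64 = 6.616 m³/s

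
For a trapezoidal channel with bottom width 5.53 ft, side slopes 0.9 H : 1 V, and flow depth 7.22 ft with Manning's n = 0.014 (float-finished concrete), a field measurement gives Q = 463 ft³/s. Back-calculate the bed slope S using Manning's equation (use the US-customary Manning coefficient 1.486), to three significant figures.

A = (b + z·y)·y = (5.53 + 0.9×7.22)×7.22 = 86.84 ft²
P = b + 2y√(1+z²) = 5.53 + 2×7.22×√(1+0.9²) = 24.96 ft
R = A/P = 86.84/24.96 = 3.480 ft
S = (Q·n / (1.486·A·R^(2/3)))² = (463×0.014 / (1.486×86.84×2.296))² = 0.0004785

0.000478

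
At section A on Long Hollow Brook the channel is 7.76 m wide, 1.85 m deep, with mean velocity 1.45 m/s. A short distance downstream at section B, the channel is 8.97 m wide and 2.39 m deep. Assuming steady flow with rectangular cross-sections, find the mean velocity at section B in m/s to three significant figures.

0.971 m/s

Q = A₁V₁ = (7.76×1.85) × 1.45 = 20.82 m³/s
A₂ = 8.97 × 2.39 = 21.44 m²
V₂ = Q/A₂ = 20.82/21.44 = 0.9710 m/s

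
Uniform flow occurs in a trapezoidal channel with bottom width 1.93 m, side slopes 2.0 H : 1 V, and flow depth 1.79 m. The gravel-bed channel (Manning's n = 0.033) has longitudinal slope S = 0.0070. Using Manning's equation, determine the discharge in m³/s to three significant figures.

A = (b + z·y)·y = (1.93 + 2.0×1.79)×1.79 = 9.863 m²
P = b + 2y√(1+z²) = 1.93 + 2×1.79×√(1+2.0²) = 9.935 m
R = A/P = 9.863/9.935 = 0.9927 m
Q = (1/n)·A·R^(2/3)·S^(1/2) = (1/0.033) × 9.863 × 0.9927^(2/3) × 0.0070^(1/2) = 24.88 m³/s

24.9 m³/s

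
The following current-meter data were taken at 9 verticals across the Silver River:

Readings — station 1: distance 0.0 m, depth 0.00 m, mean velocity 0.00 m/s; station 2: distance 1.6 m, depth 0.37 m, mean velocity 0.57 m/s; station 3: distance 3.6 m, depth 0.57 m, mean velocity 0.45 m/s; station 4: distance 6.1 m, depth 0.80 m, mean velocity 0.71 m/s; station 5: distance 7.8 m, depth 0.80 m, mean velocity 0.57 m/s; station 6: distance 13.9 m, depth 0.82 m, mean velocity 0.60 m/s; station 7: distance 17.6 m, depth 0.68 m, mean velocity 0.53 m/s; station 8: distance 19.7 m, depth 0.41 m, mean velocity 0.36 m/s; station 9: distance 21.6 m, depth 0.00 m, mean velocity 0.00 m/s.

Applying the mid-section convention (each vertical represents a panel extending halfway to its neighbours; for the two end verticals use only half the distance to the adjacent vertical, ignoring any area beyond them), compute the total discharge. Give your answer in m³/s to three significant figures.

7.68 m³/s

w_2 = (3.6 − 0.0)/2 = 1.8 m; q_2 = 0.57 × 0.37 × 1.8 = 0.3796 m³/s
w_3 = (6.1 − 1.6)/2 = 2.25 m; q_3 = 0.45 × 0.57 × 2.25 = 0.5771 m³/s
w_4 = (7.8 − 3.6)/2 = 2.1 m; q_4 = 0.71 × 0.80 × 2.1 = 1.193 m³/s
w_5 = (13.9 − 6.1)/2 = 3.9 m; q_5 = 0.57 × 0.80 × 3.9 = 1.778 m³/s
w_6 = (17.6 − 7.8)/2 = 4.9 m; q_6 = 0.60 × 0.82 × 4.9 = 2.411 m³/s
w_7 = (19.7 − 13.9)/2 = 2.9 m; q_7 = 0.53 × 0.68 × 2.9 = 1.045 m³/s
w_8 = (21.6 − 17.6)/2 = 2 m; q_8 = 0.36 × 0.41 × 2 = 0.2952 m³/s
Stations 1, 9 contribute zero (depth or velocity is 0).
Q = Σ qᵢ = 7.679 m³/s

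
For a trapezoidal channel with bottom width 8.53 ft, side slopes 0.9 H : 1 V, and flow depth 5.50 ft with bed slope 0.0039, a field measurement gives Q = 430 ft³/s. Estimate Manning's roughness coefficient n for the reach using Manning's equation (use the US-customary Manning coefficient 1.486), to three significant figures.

0.0346

A = (b + z·y)·y = (8.53 + 0.9×5.50)×5.50 = 74.14 ft²
P = b + 2y√(1+z²) = 8.53 + 2×5.50×√(1+0.9²) = 23.33 ft
R = A/P = 74.14/23.33 = 3.178 ft
n = (1.486/Q)·A·R^(2/3)·S^(1/2) = (1.486/430) × 74.14 × 2.162 × 0.06245 = 0.03459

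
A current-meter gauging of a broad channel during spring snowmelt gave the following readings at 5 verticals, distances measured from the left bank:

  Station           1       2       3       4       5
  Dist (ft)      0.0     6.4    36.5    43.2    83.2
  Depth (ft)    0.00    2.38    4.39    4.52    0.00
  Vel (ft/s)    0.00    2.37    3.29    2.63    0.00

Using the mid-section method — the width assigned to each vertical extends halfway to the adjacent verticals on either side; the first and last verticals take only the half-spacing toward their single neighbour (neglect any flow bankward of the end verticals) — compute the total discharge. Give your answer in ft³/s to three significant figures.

646 ft³/s

w_2 = (36.5 − 0.0)/2 = 18.25 ft; q_2 = 2.37 × 2.38 × 18.25 = 102.9 ft³/s
w_3 = (43.2 − 6.4)/2 = 18.4 ft; q_3 = 3.29 × 4.39 × 18.4 = 265.8 ft³/s
w_4 = (83.2 − 36.5)/2 = 23.35 ft; q_4 = 2.63 × 4.52 × 23.35 = 277.6 ft³/s
Stations 1, 5 contribute zero (depth or velocity is 0).
Q = Σ qᵢ = 646.3 ft³/s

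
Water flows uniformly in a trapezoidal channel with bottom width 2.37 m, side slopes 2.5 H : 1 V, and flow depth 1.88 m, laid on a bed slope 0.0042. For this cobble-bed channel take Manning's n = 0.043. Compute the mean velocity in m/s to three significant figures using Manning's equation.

1.57 m/s

A = (b + z·y)·y = (2.37 + 2.5×1.88)×1.88 = 13.29 m²
P = b + 2y√(1+z²) = 2.37 + 2×1.88×√(1+2.5²) = 12.49 m
R = A/P = 13.29/12.49 = 1.064 m
Q = (1/n)·A·R^(2/3)·S^(1/2) = (1/0.043) × 13.29 × 1.064^(2/3) × 0.0042^(1/2) = 20.88 m³/s
V = Q/A = 20.88/13.29 = 1.571 m/s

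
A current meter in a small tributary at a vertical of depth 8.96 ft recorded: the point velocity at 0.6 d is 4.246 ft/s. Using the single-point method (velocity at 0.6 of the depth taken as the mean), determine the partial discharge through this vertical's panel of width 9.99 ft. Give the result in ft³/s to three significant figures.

380 ft³/s

v̄ = v₀.₆ = 4.246 ft/s
q = v̄ × d × w = 4.246 × 8.96 × 9.99 = 380.1 ft³/s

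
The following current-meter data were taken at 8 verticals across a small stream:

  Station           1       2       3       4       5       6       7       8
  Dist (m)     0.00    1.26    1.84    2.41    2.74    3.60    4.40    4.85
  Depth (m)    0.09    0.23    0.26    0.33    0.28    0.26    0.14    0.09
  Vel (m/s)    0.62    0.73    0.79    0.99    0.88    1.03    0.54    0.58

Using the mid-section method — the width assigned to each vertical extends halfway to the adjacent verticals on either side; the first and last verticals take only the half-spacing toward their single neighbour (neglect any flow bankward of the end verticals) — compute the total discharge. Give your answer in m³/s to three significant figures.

0.883 m³/s

w_1 = (1.26 − 0.00)/2 = 0.63 m; q_1 = 0.62 × 0.09 × 0.63 = 0.03515 m³/s
w_2 = (1.84 − 0.00)/2 = 0.92 m; q_2 = 0.73 × 0.23 × 0.92 = 0.1545 m³/s
w_3 = (2.41 − 1.26)/2 = 0.575 m; q_3 = 0.79 × 0.26 × 0.575 = 0.1181 m³/s
w_4 = (2.74 − 1.84)/2 = 0.45 m; q_4 = 0.99 × 0.33 × 0.45 = 0.1470 m³/s
w_5 = (3.60 − 2.41)/2 = 0.595 m; q_5 = 0.88 × 0.28 × 0.595 = 0.1466 m³/s
w_6 = (4.40 − 2.74)/2 = 0.83 m; q_6 = 1.03 × 0.26 × 0.83 = 0.2223 m³/s
w_7 = (4.85 − 3.60)/2 = 0.625 m; q_7 = 0.54 × 0.14 × 0.625 = 0.04725 m³/s
w_8 = (4.85 − 4.40)/2 = 0.225 m; q_8 = 0.58 × 0.09 × 0.225 = 0.01175 m³/s
Q = Σ qᵢ = 0.8826 m³/s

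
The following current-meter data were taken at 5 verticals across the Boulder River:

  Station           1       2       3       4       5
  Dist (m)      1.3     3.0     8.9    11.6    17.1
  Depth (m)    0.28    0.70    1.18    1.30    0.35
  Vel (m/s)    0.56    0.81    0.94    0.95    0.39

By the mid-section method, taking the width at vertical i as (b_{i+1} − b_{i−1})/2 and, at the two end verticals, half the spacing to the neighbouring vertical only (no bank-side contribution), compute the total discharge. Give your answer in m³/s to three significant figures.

w_1 = (3.0 − 1.3)/2 = 0.85 m; q_1 = 0.56 × 0.28 × 0.85 = 0.1333 m³/s
w_2 = (8.9 − 1.3)/2 = 3.8 m; q_2 = 0.81 × 0.70 × 3.8 = 2.155 m³/s
w_3 = (11.6 − 3.0)/2 = 4.3 m; q_3 = 0.94 × 1.18 × 4.3 = 4.770 m³/s
w_4 = (17.1 − 8.9)/2 = 4.1 m; q_4 = 0.95 × 1.30 × 4.1 = 5.064 m³/s
w_5 = (17.1 − 11.6)/2 = 2.75 m; q_5 = 0.39 × 0.35 × 2.75 = 0.3754 m³/s
Q = Σ qᵢ = 12.50 m³/s

12.5 m³/s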